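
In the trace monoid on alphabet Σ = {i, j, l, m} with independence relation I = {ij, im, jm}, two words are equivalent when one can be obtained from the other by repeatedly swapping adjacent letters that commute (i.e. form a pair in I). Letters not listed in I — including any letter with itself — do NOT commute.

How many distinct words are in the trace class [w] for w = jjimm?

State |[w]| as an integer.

30

#0=j has no predecessor
#1=j depends on [0:j]
#2=i has no predecessor
#3=m has no predecessor
#4=m depends on [3:m]
sources: [0:j, 2:i, 3:m]
N(rest) = Σ N(rest − s) over sources s of rest; N(one piece) = 1:
  size 1 → [1]=1  [2]=1  [4]=1
  size 2 → [0,1]=1  [1,2]=2  [1,4]=2  [2,4]=2  [3,4]=1
  size 3 → [0,1,2]=3  [0,1,4]=3  [1,2,4]=6  [1,3,4]=3  [2,3,4]=3
  first=0(j) contributes 12
  first=2(i) contributes 6
  first=3(m) contributes 12
|[w]| = 30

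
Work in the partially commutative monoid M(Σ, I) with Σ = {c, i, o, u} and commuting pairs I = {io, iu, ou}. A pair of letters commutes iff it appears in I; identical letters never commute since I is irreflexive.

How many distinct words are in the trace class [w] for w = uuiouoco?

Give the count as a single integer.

60

piece 0:u — minimal
piece 1:u rests on {0:u}
piece 2:i — minimal
piece 3:o — minimal
piece 4:u rests on {1:u}
piece 5:o rests on {3:o}
piece 6:c rests on {2:i, 4:u, 5:o}
piece 7:o rests on {6:c}
minimal pieces: {0:u, 2:i, 3:o}
ways to finish when only these pieces remain (= sum over removing one remaining piece with nothing left below it):
  1 left: {7}→1
  2 left: {6,7}→1
  3 left: {2,6,7}→1  {4,6,7}→1  {5,6,7}→1
  4 left: {1,4,6,7}→1  {2,4,6,7}→2  {2,5,6,7}→2  {3,5,6,7}→1  {4,5,6,7}→2
  5 left: {0,1,4,6,7}→1  {1,2,4,6,7}→3  {1,4,5,6,7}→3  {2,3,5,6,7}→3  {2,4,5,6,7}→6  {3,4,5,6,7}→3
  6 left: {0,1,2,4,6,7}→4  {0,1,4,5,6,7}→4  {1,2,4,5,6,7}→12  {1,3,4,5,6,7}→6  {2,3,4,5,6,7}→12
  placing 0:u first → 30 extensions
  placing 2:i first → 10 extensions
  placing 3:o first → 20 extensions
total linear extensions = 60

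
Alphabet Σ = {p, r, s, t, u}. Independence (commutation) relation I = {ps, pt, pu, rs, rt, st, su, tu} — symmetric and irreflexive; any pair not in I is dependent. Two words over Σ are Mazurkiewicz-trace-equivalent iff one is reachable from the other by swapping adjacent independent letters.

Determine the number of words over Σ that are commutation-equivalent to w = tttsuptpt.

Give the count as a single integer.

drop 0:t onto floor
drop 1:t onto {0:t}
drop 2:t onto {1:t}
drop 3:s onto floor
drop 4:u onto floor
drop 5:p onto floor
drop 6:t onto {2:t}
drop 7:p onto {5:p}
drop 8:t onto {6:t}
ground layer = {0:t, 3:s, 4:u, 5:p}
drop-orders for the pieces not yet dropped (sum over which currently-grounded one goes next):
  1 to go: {3} 1  {4} 1  {7} 1  {8} 1
  2 to go: {3,4} 2  {3,7} 2  {3,8} 2  {4,7} 2  {4,8} 2  {5,7} 1  {6,8} 1  {7,8} 2
  3 to go: {2,6,8} 1  {3,4,7} 6  {3,4,8} 6  {3,5,7} 3  {3,6,8} 3  {3,7,8} 6  {4,5,7} 3  {4,6,8} 3  {4,7,8} 6  {5,7,8} 3  {6,7,8} 3
  4 to go: {1,2,6,8} 1  {2,3,6,8} 4  {2,4,6,8} 4  {2,6,7,8} 4  {3,4,5,7} 12  {3,4,6,8} 12  {3,4,7,8} 24  {3,5,7,8} 12  {3,6,7,8} 12  {4,5,7,8} 12  {4,6,7,8} 12  {5,6,7,8} 6
  5 to go: {0,1,2,6,8} 1  {1,2,3,6,8} 5  {1,2,4,6,8} 5  {1,2,6,7,8} 5  {2,3,4,6,8} 20  {2,3,6,7,8} 20  {2,4,6,7,8} 20  {2,5,6,7,8} 10  {3,4,5,7,8} 60  {3,4,6,7,8} 60  {3,5,6,7,8} 30  {4,5,6,7,8} 30
  6 to go: {0,1,2,3,6,8} 6  {0,1,2,4,6,8} 6  {0,1,2,6,7,8} 6  {1,2,3,4,6,8} 30  {1,2,3,6,7,8} 30  {1,2,4,6,7,8} 30  {1,2,5,6,7,8} 15  {2,3,4,6,7,8} 120  {2,3,5,6,7,8} 60  {2,4,5,6,7,8} 60  {3,4,5,6,7,8} 180
  7 to go: {0,1,2,3,4,6,8} 42  {0,1,2,3,6,7,8} 42  {0,1,2,4,6,7,8} 42  {0,1,2,5,6,7,8} 21  {1,2,3,4,6,7,8} 210  {1,2,3,5,6,7,8} 105  {1,2,4,5,6,7,8} 105  {2,3,4,5,6,7,8} 420
  if 0:t drops first: 840 orders
  if 3:s drops first: 168 orders
  if 4:u drops first: 168 orders
  if 5:p drops first: 336 orders
heap linearizations: 1512

1512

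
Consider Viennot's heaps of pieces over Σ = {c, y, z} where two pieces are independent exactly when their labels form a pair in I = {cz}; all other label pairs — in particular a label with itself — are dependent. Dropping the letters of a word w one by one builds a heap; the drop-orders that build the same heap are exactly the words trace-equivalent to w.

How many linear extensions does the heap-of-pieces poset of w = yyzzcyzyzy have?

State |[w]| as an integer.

3

0(y) covers ∅
1(y) covers 0:y
2(z) covers 1:y
3(z) covers 2:z
4(c) covers 1:y
5(y) covers 3:z, 4:c
6(z) covers 5:y
7(y) covers 6:z
8(z) covers 7:y
9(y) covers 8:z
floor of heap: 0:y
completions by unplaced set U, small U first (add the entries for U minus each lowest piece of U):
  |U|=1: {9}:1
  |U|=2: {8,9}:1
  |U|=3: {7,8,9}:1
  |U|=4: {6,7,8,9}:1
  |U|=5: {5,6,7,8,9}:1
  |U|=6: {3,5,6,7,8,9}:1  {4,5,6,7,8,9}:1
  |U|=7: {2,3,5,6,7,8,9}:1  {3,4,5,6,7,8,9}:2
  |U|=8: {2,3,4,5,6,7,8,9}:3
  start at 0(y): 3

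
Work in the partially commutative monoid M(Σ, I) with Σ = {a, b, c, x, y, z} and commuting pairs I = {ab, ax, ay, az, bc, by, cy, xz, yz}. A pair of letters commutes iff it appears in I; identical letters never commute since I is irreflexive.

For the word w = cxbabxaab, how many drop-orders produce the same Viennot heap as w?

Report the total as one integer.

56

piece 0:c — minimal
piece 1:x rests on {0:c}
piece 2:b rests on {1:x}
piece 3:a rests on {0:c}
piece 4:b rests on {2:b}
piece 5:x rests on {4:b}
piece 6:a rests on {3:a}
piece 7:a rests on {6:a}
piece 8:b rests on {5:x}
minimal pieces: {0:c}
ways to finish when only these pieces remain (= sum over removing one remaining piece with nothing left below it):
  1 left: {7}→1  {8}→1
  2 left: {5,8}→1  {6,7}→1  {7,8}→2
  3 left: {3,6,7}→1  {4,5,8}→1  {5,7,8}→3  {6,7,8}→3
  4 left: {2,4,5,8}→1  {3,6,7,8}→4  {4,5,7,8}→4  {5,6,7,8}→6
  5 left: {1,2,4,5,8}→1  {2,4,5,7,8}→5  {3,5,6,7,8}→10  {4,5,6,7,8}→10
  6 left: {1,2,4,5,7,8}→6  {2,4,5,6,7,8}→15  {3,4,5,6,7,8}→20
  7 left: {1,2,4,5,6,7,8}→21  {2,3,4,5,6,7,8}→35
  placing 0:c first → 56 extensions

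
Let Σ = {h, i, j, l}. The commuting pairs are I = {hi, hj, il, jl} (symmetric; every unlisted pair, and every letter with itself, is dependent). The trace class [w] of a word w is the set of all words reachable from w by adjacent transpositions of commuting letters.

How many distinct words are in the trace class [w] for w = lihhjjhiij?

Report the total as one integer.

drop 0:l onto floor
drop 1:i onto floor
drop 2:h onto {0:l}
drop 3:h onto {2:h}
drop 4:j onto {1:i}
drop 5:j onto {4:j}
drop 6:h onto {3:h}
drop 7:i onto {5:j}
drop 8:i onto {7:i}
drop 9:j onto {8:i}
ground layer = {0:l, 1:i}
drop-orders for the pieces not yet dropped (sum over which currently-grounded one goes next):
  1 to go: {6} 1  {9} 1
  2 to go: {3,6} 1  {6,9} 2  {8,9} 1
  3 to go: {2,3,6} 1  {3,6,9} 3  {6,8,9} 3  {7,8,9} 1
  4 to go: {0,2,3,6} 1  {2,3,6,9} 4  {3,6,8,9} 6  {5,7,8,9} 1  {6,7,8,9} 4
  5 to go: {0,2,3,6,9} 5  {2,3,6,8,9} 10  {3,6,7,8,9} 10  {4,5,7,8,9} 1  {5,6,7,8,9} 5
  6 to go: {0,2,3,6,8,9} 15  {1,4,5,7,8,9} 1  {2,3,6,7,8,9} 20  {3,5,6,7,8,9} 15  {4,5,6,7,8,9} 6
  7 to go: {0,2,3,6,7,8,9} 35  {1,4,5,6,7,8,9} 7  {2,3,5,6,7,8,9} 35  {3,4,5,6,7,8,9} 21
  8 to go: {0,2,3,5,6,7,8,9} 70  {1,3,4,5,6,7,8,9} 28  {2,3,4,5,6,7,8,9} 56
  if 0:l drops first: 84 orders
  if 1:i drops first: 126 orders
heap linearizations: 210

210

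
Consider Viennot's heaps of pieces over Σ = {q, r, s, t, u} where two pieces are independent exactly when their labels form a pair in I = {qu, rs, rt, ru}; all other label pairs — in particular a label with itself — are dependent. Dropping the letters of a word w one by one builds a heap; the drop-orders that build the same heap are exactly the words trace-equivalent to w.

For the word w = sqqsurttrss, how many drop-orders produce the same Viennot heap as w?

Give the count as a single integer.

28

0(s) covers ∅
1(q) covers 0:s
2(q) covers 1:q
3(s) covers 2:q
4(u) covers 3:s
5(r) covers 2:q
6(t) covers 4:u
7(t) covers 6:t
8(r) covers 5:r
9(s) covers 7:t
10(s) covers 9:s
floor of heap: 0:s
completions by unplaced set U, small U first (add the entries for U minus each lowest piece of U):
  |U|=1: {8}:1  {10}:1
  |U|=2: {5,8}:1  {8,10}:2  {9,10}:1
  |U|=3: {5,8,10}:3  {7,9,10}:1  {8,9,10}:3
  |U|=4: {5,8,9,10}:6  {6,7,9,10}:1  {7,8,9,10}:4
  |U|=5: {4,6,7,9,10}:1  {5,7,8,9,10}:10  {6,7,8,9,10}:5
  |U|=6: {3,4,6,7,9,10}:1  {4,6,7,8,9,10}:6  {5,6,7,8,9,10}:15
  |U|=7: {3,4,6,7,8,9,10}:7  {4,5,6,7,8,9,10}:21
  |U|=8: {3,4,5,6,7,8,9,10}:28
  |U|=9: {2,3,4,5,6,7,8,9,10}:28
  start at 0(s): 28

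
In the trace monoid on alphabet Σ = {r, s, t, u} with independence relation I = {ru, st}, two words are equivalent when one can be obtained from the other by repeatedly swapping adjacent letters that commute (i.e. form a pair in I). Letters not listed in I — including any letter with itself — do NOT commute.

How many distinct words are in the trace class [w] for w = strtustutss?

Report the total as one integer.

drop 0:s onto floor
drop 1:t onto floor
drop 2:r onto {0:s, 1:t}
drop 3:t onto {2:r}
drop 4:u onto {3:t}
drop 5:s onto {4:u}
drop 6:t onto {4:u}
drop 7:u onto {5:s, 6:t}
drop 8:t onto {7:u}
drop 9:s onto {7:u}
drop 10:s onto {9:s}
ground layer = {0:s, 1:t}
drop-orders for the pieces not yet dropped (sum over which currently-grounded one goes next):
  1 to go: {8} 1  {10} 1
  2 to go: {8,10} 2  {9,10} 1
  3 to go: {8,9,10} 3
  4 to go: {7,8,9,10} 3
  5 to go: {5,7,8,9,10} 3  {6,7,8,9,10} 3
  6 to go: {5,6,7,8,9,10} 6
  7 to go: {4,5,6,7,8,9,10} 6
  8 to go: {3,4,5,6,7,8,9,10} 6
  9 to go: {2,3,4,5,6,7,8,9,10} 6
  if 0:s drops first: 6 orders
  if 1:t drops first: 6 orders
heap linearizations: 12

12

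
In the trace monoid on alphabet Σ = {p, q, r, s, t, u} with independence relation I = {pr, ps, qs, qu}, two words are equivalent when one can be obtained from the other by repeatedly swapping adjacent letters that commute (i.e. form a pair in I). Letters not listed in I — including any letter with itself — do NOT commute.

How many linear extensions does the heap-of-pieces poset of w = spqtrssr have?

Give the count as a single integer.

0(s) covers ∅
1(p) covers ∅
2(q) covers 1:p
3(t) covers 0:s, 2:q
4(r) covers 3:t
5(s) covers 4:r
6(s) covers 5:s
7(r) covers 6:s
floor of heap: 0:s, 1:p
completions by unplaced set U, small U first (add the entries for U minus each lowest piece of U):
  |U|=1: {7}:1
  |U|=2: {6,7}:1
  |U|=3: {5,6,7}:1
  |U|=4: {4,5,6,7}:1
  |U|=5: {3,4,5,6,7}:1
  |U|=6: {0,3,4,5,6,7}:1  {2,3,4,5,6,7}:1
  start at 0(s): 1
  start at 1(p): 2
sum over floor = 3

3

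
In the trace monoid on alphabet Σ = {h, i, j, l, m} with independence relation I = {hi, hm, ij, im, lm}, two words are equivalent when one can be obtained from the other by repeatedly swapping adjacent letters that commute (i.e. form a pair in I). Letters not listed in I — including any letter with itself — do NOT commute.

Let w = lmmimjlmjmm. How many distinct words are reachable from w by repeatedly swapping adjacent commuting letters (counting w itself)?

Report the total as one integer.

#0=l has no predecessor
#1=m has no predecessor
#2=m depends on [1:m]
#3=i depends on [0:l]
#4=m depends on [2:m]
#5=j depends on [0:l, 4:m]
#6=l depends on [3:i, 5:j]
#7=m depends on [5:j]
#8=j depends on [6:l, 7:m]
#9=m depends on [8:j]
#10=m depends on [9:m]
sources: [0:l, 1:m]
N(rest) = Σ N(rest − s) over sources s of rest; N(one piece) = 1:
  size 1 → [10]=1
  size 2 → [9,10]=1
  size 3 → [8,9,10]=1
  size 4 → [6,8,9,10]=1  [7,8,9,10]=1
  size 5 → [3,6,8,9,10]=1  [6,7,8,9,10]=2
  size 6 → [3,6,7,8,9,10]=3  [5,6,7,8,9,10]=2
  size 7 → [3,5,6,7,8,9,10]=5  [4,5,6,7,8,9,10]=2
  size 8 → [0,3,5,6,7,8,9,10]=5  [2,4,5,6,7,8,9,10]=2  [3,4,5,6,7,8,9,10]=7
  size 9 → [0,3,4,5,6,7,8,9,10]=12  [1,2,4,5,6,7,8,9,10]=2  [2,3,4,5,6,7,8,9,10]=9
  first=0(l) contributes 11
  first=1(m) contributes 21
|[w]| = 32

32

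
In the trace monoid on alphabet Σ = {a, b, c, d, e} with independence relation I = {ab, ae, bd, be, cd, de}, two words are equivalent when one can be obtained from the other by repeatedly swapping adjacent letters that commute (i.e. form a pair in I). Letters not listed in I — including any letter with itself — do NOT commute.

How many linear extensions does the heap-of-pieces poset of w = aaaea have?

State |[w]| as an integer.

#0=a has no predecessor
#1=a depends on [0:a]
#2=a depends on [1:a]
#3=e has no predecessor
#4=a depends on [2:a]
sources: [0:a, 3:e]
N(rest) = Σ N(rest − s) over sources s of rest; N(one piece) = 1:
  size 1 → [3]=1  [4]=1
  size 2 → [2,4]=1  [3,4]=2
  size 3 → [1,2,4]=1  [2,3,4]=3
  first=0(a) contributes 4
  first=3(e) contributes 1
|[w]| = 5

5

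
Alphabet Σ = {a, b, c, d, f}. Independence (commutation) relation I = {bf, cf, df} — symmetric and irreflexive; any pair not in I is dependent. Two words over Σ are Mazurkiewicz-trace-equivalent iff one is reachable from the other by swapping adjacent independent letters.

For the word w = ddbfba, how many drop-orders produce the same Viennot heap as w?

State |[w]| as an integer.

0(d) covers ∅
1(d) covers 0:d
2(b) covers 1:d
3(f) covers ∅
4(b) covers 2:b
5(a) covers 3:f, 4:b
floor of heap: 0:d, 3:f
completions by unplaced set U, small U first (add the entries for U minus each lowest piece of U):
  |U|=1: {5}:1
  |U|=2: {3,5}:1  {4,5}:1
  |U|=3: {2,4,5}:1  {3,4,5}:2
  |U|=4: {1,2,4,5}:1  {2,3,4,5}:3
  start at 0(d): 4
  start at 3(f): 1
sum over floor = 5

5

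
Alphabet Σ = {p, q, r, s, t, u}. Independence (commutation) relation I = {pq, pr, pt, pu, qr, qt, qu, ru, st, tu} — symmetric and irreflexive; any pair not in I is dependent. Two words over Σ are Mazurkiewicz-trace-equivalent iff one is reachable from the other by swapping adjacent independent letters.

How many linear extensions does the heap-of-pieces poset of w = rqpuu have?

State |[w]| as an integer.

60

piece 0:r — minimal
piece 1:q — minimal
piece 2:p — minimal
piece 3:u — minimal
piece 4:u rests on {3:u}
minimal pieces: {0:r, 1:q, 2:p, 3:u}
ways to finish when only these pieces remain (= sum over removing one remaining piece with nothing left below it):
  1 left: {0}→1  {1}→1  {2}→1  {4}→1
  2 left: {0,1}→2  {0,2}→2  {0,4}→2  {1,2}→2  {1,4}→2  {2,4}→2  {3,4}→1
  3 left: {0,1,2}→6  {0,1,4}→6  {0,2,4}→6  {0,3,4}→3  {1,2,4}→6  {1,3,4}→3  {2,3,4}→3
  placing 0:r first → 12 extensions
  placing 1:q first → 12 extensions
  placing 2:p first → 12 extensions
  placing 3:u first → 24 extensions
total linear extensions = 60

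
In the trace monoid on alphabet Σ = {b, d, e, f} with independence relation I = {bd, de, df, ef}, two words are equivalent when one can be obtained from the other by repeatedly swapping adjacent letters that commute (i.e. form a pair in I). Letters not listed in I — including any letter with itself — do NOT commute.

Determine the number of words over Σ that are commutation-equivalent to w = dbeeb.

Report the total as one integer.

5

#0=d has no predecessor
#1=b has no predecessor
#2=e depends on [1:b]
#3=e depends on [2:e]
#4=b depends on [3:e]
sources: [0:d, 1:b]
N(rest) = Σ N(rest − s) over sources s of rest; N(one piece) = 1:
  size 1 → [0]=1  [4]=1
  size 2 → [0,4]=2  [3,4]=1
  size 3 → [0,3,4]=3  [2,3,4]=1
  first=0(d) contributes 1
  first=1(b) contributes 4
|[w]| = 5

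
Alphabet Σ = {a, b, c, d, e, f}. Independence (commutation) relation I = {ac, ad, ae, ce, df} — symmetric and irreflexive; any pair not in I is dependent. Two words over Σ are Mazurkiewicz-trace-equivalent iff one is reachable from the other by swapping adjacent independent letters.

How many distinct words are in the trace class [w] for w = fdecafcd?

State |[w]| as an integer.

14

piece 0:f — minimal
piece 1:d — minimal
piece 2:e rests on {0:f, 1:d}
piece 3:c rests on {0:f, 1:d}
piece 4:a rests on {0:f}
piece 5:f rests on {2:e, 3:c, 4:a}
piece 6:c rests on {5:f}
piece 7:d rests on {6:c}
minimal pieces: {0:f, 1:d}
ways to finish when only these pieces remain (= sum over removing one remaining piece with nothing left below it):
  1 left: {7}→1
  2 left: {6,7}→1
  3 left: {5,6,7}→1
  4 left: {2,5,6,7}→1  {3,5,6,7}→1  {4,5,6,7}→1
  5 left: {2,3,5,6,7}→2  {2,4,5,6,7}→2  {3,4,5,6,7}→2
  6 left: {1,2,3,5,6,7}→2  {2,3,4,5,6,7}→6
  placing 0:f first → 8 extensions
  placing 1:d first → 6 extensions
total linear extensions = 14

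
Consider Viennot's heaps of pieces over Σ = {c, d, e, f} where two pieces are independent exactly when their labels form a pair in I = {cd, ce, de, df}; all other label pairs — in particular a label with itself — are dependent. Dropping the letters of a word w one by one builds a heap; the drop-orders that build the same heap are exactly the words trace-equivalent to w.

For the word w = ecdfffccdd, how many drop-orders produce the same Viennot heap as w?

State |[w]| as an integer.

240

#0=e has no predecessor
#1=c has no predecessor
#2=d has no predecessor
#3=f depends on [0:e, 1:c]
#4=f depends on [3:f]
#5=f depends on [4:f]
#6=c depends on [5:f]
#7=c depends on [6:c]
#8=d depends on [2:d]
#9=d depends on [8:d]
sources: [0:e, 1:c, 2:d]
N(rest) = Σ N(rest − s) over sources s of rest; N(one piece) = 1:
  size 1 → [7]=1  [9]=1
  size 2 → [6,7]=1  [7,9]=2  [8,9]=1
  size 3 → [2,8,9]=1  [5,6,7]=1  [6,7,9]=3  [7,8,9]=3
  size 4 → [2,7,8,9]=4  [4,5,6,7]=1  [5,6,7,9]=4  [6,7,8,9]=6
  size 5 → [2,6,7,8,9]=10  [3,4,5,6,7]=1  [4,5,6,7,9]=5  [5,6,7,8,9]=10
  size 6 → [0,3,4,5,6,7]=1  [1,3,4,5,6,7]=1  [2,5,6,7,8,9]=20  [3,4,5,6,7,9]=6  [4,5,6,7,8,9]=15
  size 7 → [0,1,3,4,5,6,7]=2  [0,3,4,5,6,7,9]=7  [1,3,4,5,6,7,9]=7  [2,4,5,6,7,8,9]=35  [3,4,5,6,7,8,9]=21
  size 8 → [0,1,3,4,5,6,7,9]=16  [0,3,4,5,6,7,8,9]=28  [1,3,4,5,6,7,8,9]=28  [2,3,4,5,6,7,8,9]=56
  first=0(e) contributes 84
  first=1(c) contributes 84
  first=2(d) contributes 72
|[w]| = 240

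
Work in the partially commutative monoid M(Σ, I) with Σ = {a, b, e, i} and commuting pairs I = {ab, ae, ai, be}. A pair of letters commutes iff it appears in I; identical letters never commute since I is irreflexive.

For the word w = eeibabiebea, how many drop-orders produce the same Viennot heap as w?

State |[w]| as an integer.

165

#0=e has no predecessor
#1=e depends on [0:e]
#2=i depends on [1:e]
#3=b depends on [2:i]
#4=a has no predecessor
#5=b depends on [3:b]
#6=i depends on [5:b]
#7=e depends on [6:i]
#8=b depends on [6:i]
#9=e depends on [7:e]
#10=a depends on [4:a]
sources: [0:e, 4:a]
N(rest) = Σ N(rest − s) over sources s of rest; N(one piece) = 1:
  size 1 → [8]=1  [9]=1  [10]=1
  size 2 → [4,10]=1  [7,9]=1  [8,9]=2  [8,10]=2  [9,10]=2
  size 3 → [4,8,10]=3  [4,9,10]=3  [7,8,9]=3  [7,9,10]=3  [8,9,10]=6
  size 4 → [4,7,9,10]=6  [4,8,9,10]=12  [6,7,8,9]=3  [7,8,9,10]=12
  size 5 → [4,7,8,9,10]=30  [5,6,7,8,9]=3  [6,7,8,9,10]=15
  size 6 → [3,5,6,7,8,9]=3  [4,6,7,8,9,10]=45  [5,6,7,8,9,10]=18
  size 7 → [2,3,5,6,7,8,9]=3  [3,5,6,7,8,9,10]=21  [4,5,6,7,8,9,10]=63
  size 8 → [1,2,3,5,6,7,8,9]=3  [2,3,5,6,7,8,9,10]=24  [3,4,5,6,7,8,9,10]=84
  size 9 → [0,1,2,3,5,6,7,8,9]=3  [1,2,3,5,6,7,8,9,10]=27  [2,3,4,5,6,7,8,9,10]=108
  first=0(e) contributes 135
  first=4(a) contributes 30
|[w]| = 165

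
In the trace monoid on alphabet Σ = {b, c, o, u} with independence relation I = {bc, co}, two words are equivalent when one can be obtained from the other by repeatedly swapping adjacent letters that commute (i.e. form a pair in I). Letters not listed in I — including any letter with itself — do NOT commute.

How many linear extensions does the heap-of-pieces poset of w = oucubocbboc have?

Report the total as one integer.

21

drop 0:o onto floor
drop 1:u onto {0:o}
drop 2:c onto {1:u}
drop 3:u onto {2:c}
drop 4:b onto {3:u}
drop 5:o onto {4:b}
drop 6:c onto {3:u}
drop 7:b onto {5:o}
drop 8:b onto {7:b}
drop 9:o onto {8:b}
drop 10:c onto {6:c}
ground layer = {0:o}
drop-orders for the pieces not yet dropped (sum over which currently-grounded one goes next):
  1 to go: {9} 1  {10} 1
  2 to go: {6,10} 1  {8,9} 1  {9,10} 2
  3 to go: {6,9,10} 3  {7,8,9} 1  {8,9,10} 3
  4 to go: {5,7,8,9} 1  {6,8,9,10} 6  {7,8,9,10} 4
  5 to go: {4,5,7,8,9} 1  {5,7,8,9,10} 5  {6,7,8,9,10} 10
  6 to go: {4,5,7,8,9,10} 6  {5,6,7,8,9,10} 15
  7 to go: {4,5,6,7,8,9,10} 21
  8 to go: {3,4,5,6,7,8,9,10} 21
  9 to go: {2,3,4,5,6,7,8,9,10} 21
  if 0:o drops first: 21 orders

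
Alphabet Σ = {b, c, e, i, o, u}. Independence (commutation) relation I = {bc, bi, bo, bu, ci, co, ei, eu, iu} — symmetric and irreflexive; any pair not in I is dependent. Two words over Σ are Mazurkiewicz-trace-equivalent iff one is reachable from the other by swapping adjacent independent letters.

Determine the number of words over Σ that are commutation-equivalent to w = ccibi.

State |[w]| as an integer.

30

#0=c has no predecessor
#1=c depends on [0:c]
#2=i has no predecessor
#3=b has no predecessor
#4=i depends on [2:i]
sources: [0:c, 2:i, 3:b]
N(rest) = Σ N(rest − s) over sources s of rest; N(one piece) = 1:
  size 1 → [1]=1  [3]=1  [4]=1
  size 2 → [0,1]=1  [1,3]=2  [1,4]=2  [2,4]=1  [3,4]=2
  size 3 → [0,1,3]=3  [0,1,4]=3  [1,2,4]=3  [1,3,4]=6  [2,3,4]=3
  first=0(c) contributes 12
  first=2(i) contributes 12
  first=3(b) contributes 6
|[w]| = 30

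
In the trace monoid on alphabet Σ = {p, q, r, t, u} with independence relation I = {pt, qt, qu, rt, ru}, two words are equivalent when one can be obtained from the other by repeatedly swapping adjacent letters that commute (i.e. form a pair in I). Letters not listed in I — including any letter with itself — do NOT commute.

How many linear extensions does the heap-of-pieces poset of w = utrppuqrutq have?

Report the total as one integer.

#0=u has no predecessor
#1=t depends on [0:u]
#2=r has no predecessor
#3=p depends on [0:u, 2:r]
#4=p depends on [3:p]
#5=u depends on [1:t, 4:p]
#6=q depends on [4:p]
#7=r depends on [6:q]
#8=u depends on [5:u]
#9=t depends on [8:u]
#10=q depends on [7:r]
sources: [0:u, 2:r]
N(rest) = Σ N(rest − s) over sources s of rest; N(one piece) = 1:
  size 1 → [9]=1  [10]=1
  size 2 → [7,10]=1  [8,9]=1  [9,10]=2
  size 3 → [5,8,9]=1  [6,7,10]=1  [7,9,10]=3  [8,9,10]=3
  size 4 → [1,5,8,9]=1  [5,8,9,10]=4  [6,7,9,10]=4  [7,8,9,10]=6
  size 5 → [1,5,8,9,10]=5  [5,7,8,9,10]=10  [6,7,8,9,10]=10
  size 6 → [1,5,7,8,9,10]=15  [5,6,7,8,9,10]=20
  size 7 → [1,5,6,7,8,9,10]=35  [4,5,6,7,8,9,10]=20
  size 8 → [1,4,5,6,7,8,9,10]=55  [3,4,5,6,7,8,9,10]=20
  size 9 → [1,3,4,5,6,7,8,9,10]=75  [2,3,4,5,6,7,8,9,10]=20
  first=0(u) contributes 95
  first=2(r) contributes 75
|[w]| = 170

170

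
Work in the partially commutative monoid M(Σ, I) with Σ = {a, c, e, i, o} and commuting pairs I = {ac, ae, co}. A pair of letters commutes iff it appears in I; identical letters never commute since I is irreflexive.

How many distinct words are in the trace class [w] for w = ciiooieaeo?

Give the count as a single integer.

3

0(c) covers ∅
1(i) covers 0:c
2(i) covers 1:i
3(o) covers 2:i
4(o) covers 3:o
5(i) covers 4:o
6(e) covers 5:i
7(a) covers 5:i
8(e) covers 6:e
9(o) covers 7:a, 8:e
floor of heap: 0:c
completions by unplaced set U, small U first (add the entries for U minus each lowest piece of U):
  |U|=1: {9}:1
  |U|=2: {7,9}:1  {8,9}:1
  |U|=3: {6,8,9}:1  {7,8,9}:2
  |U|=4: {6,7,8,9}:3
  |U|=5: {5,6,7,8,9}:3
  |U|=6: {4,5,6,7,8,9}:3
  |U|=7: {3,4,5,6,7,8,9}:3
  |U|=8: {2,3,4,5,6,7,8,9}:3
  start at 0(c): 3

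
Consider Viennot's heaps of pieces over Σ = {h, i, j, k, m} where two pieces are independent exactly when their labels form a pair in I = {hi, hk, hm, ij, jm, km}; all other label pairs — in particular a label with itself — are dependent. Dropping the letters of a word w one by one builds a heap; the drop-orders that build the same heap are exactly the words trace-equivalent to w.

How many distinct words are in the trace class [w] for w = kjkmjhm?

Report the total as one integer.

21

piece 0:k — minimal
piece 1:j rests on {0:k}
piece 2:k rests on {1:j}
piece 3:m — minimal
piece 4:j rests on {2:k}
piece 5:h rests on {4:j}
piece 6:m rests on {3:m}
minimal pieces: {0:k, 3:m}
ways to finish when only these pieces remain (= sum over removing one remaining piece with nothing left below it):
  1 left: {5}→1  {6}→1
  2 left: {3,6}→1  {4,5}→1  {5,6}→2
  3 left: {2,4,5}→1  {3,5,6}→3  {4,5,6}→3
  4 left: {1,2,4,5}→1  {2,4,5,6}→4  {3,4,5,6}→6
  5 left: {0,1,2,4,5}→1  {1,2,4,5,6}→5  {2,3,4,5,6}→10
  placing 0:k first → 15 extensions
  placing 3:m first → 6 extensions
total linear extensions = 21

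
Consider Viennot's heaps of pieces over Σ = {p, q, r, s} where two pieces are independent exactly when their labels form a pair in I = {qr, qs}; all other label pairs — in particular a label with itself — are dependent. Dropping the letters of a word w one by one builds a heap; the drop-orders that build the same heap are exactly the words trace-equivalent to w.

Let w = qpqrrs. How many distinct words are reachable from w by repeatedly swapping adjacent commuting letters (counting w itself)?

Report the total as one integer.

4

0(q) covers ∅
1(p) covers 0:q
2(q) covers 1:p
3(r) covers 1:p
4(r) covers 3:r
5(s) covers 4:r
floor of heap: 0:q
completions by unplaced set U, small U first (add the entries for U minus each lowest piece of U):
  |U|=1: {2}:1  {5}:1
  |U|=2: {2,5}:2  {4,5}:1
  |U|=3: {2,4,5}:3  {3,4,5}:1
  |U|=4: {2,3,4,5}:4
  start at 0(q): 4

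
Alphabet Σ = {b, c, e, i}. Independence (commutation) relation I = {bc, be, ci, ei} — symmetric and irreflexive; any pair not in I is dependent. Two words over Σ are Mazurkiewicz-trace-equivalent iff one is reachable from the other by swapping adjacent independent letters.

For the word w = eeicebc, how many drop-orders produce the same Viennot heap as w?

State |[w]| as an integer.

0(e) covers ∅
1(e) covers 0:e
2(i) covers ∅
3(c) covers 1:e
4(e) covers 3:c
5(b) covers 2:i
6(c) covers 4:e
floor of heap: 0:e, 2:i
completions by unplaced set U, small U first (add the entries for U minus each lowest piece of U):
  |U|=1: {5}:1  {6}:1
  |U|=2: {2,5}:1  {4,6}:1  {5,6}:2
  |U|=3: {2,5,6}:3  {3,4,6}:1  {4,5,6}:3
  |U|=4: {1,3,4,6}:1  {2,4,5,6}:6  {3,4,5,6}:4
  |U|=5: {0,1,3,4,6}:1  {1,3,4,5,6}:5  {2,3,4,5,6}:10
  start at 0(e): 15
  start at 2(i): 6
sum over floor = 21

21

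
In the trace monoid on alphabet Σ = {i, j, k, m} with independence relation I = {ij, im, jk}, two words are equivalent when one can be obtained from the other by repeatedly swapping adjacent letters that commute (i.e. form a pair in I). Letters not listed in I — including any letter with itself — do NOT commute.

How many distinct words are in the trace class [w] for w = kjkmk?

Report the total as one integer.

3

drop 0:k onto floor
drop 1:j onto floor
drop 2:k onto {0:k}
drop 3:m onto {1:j, 2:k}
drop 4:k onto {3:m}
ground layer = {0:k, 1:j}
drop-orders for the pieces not yet dropped (sum over which currently-grounded one goes next):
  1 to go: {4} 1
  2 to go: {3,4} 1
  3 to go: {1,3,4} 1  {2,3,4} 1
  if 0:k drops first: 2 orders
  if 1:j drops first: 1 orders
heap linearizations: 3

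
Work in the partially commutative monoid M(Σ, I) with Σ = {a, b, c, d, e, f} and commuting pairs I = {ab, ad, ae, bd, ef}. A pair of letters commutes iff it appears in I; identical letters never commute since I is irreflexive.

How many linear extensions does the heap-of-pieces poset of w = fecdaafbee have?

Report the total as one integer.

6

0(f) covers ∅
1(e) covers ∅
2(c) covers 0:f, 1:e
3(d) covers 2:c
4(a) covers 2:c
5(a) covers 4:a
6(f) covers 3:d, 5:a
7(b) covers 6:f
8(e) covers 7:b
9(e) covers 8:e
floor of heap: 0:f, 1:e
completions by unplaced set U, small U first (add the entries for U minus each lowest piece of U):
  |U|=1: {9}:1
  |U|=2: {8,9}:1
  |U|=3: {7,8,9}:1
  |U|=4: {6,7,8,9}:1
  |U|=5: {3,6,7,8,9}:1  {5,6,7,8,9}:1
  |U|=6: {3,5,6,7,8,9}:2  {4,5,6,7,8,9}:1
  |U|=7: {3,4,5,6,7,8,9}:3
  |U|=8: {2,3,4,5,6,7,8,9}:3
  start at 0(f): 3
  start at 1(e): 3
sum over floor = 6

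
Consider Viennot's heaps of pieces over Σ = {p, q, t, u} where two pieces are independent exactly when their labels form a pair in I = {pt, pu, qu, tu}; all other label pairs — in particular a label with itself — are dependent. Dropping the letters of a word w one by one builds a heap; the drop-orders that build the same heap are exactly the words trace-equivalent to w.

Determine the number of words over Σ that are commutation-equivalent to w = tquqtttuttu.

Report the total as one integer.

165

0(t) covers ∅
1(q) covers 0:t
2(u) covers ∅
3(q) covers 1:q
4(t) covers 3:q
5(t) covers 4:t
6(t) covers 5:t
7(u) covers 2:u
8(t) covers 6:t
9(t) covers 8:t
10(u) covers 7:u
floor of heap: 0:t, 2:u
completions by unplaced set U, small U first (add the entries for U minus each lowest piece of U):
  |U|=1: {9}:1  {10}:1
  |U|=2: {7,10}:1  {8,9}:1  {9,10}:2
  |U|=3: {2,7,10}:1  {6,8,9}:1  {7,9,10}:3  {8,9,10}:3
  |U|=4: {2,7,9,10}:4  {5,6,8,9}:1  {6,8,9,10}:4  {7,8,9,10}:6
  |U|=5: {2,7,8,9,10}:10  {4,5,6,8,9}:1  {5,6,8,9,10}:5  {6,7,8,9,10}:10
  |U|=6: {2,6,7,8,9,10}:20  {3,4,5,6,8,9}:1  {4,5,6,8,9,10}:6  {5,6,7,8,9,10}:15
  |U|=7: {1,3,4,5,6,8,9}:1  {2,5,6,7,8,9,10}:35  {3,4,5,6,8,9,10}:7  {4,5,6,7,8,9,10}:21
  |U|=8: {0,1,3,4,5,6,8,9}:1  {1,3,4,5,6,8,9,10}:8  {2,4,5,6,7,8,9,10}:56  {3,4,5,6,7,8,9,10}:28
  |U|=9: {0,1,3,4,5,6,8,9,10}:9  {1,3,4,5,6,7,8,9,10}:36  {2,3,4,5,6,7,8,9,10}:84
  start at 0(t): 120
  start at 2(u): 45
sum over floor = 165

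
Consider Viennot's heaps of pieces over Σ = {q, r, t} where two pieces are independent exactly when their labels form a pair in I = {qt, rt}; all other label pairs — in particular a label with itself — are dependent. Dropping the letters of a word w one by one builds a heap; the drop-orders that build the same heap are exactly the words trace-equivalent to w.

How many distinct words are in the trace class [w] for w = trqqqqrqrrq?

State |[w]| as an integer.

#0=t has no predecessor
#1=r has no predecessor
#2=q depends on [1:r]
#3=q depends on [2:q]
#4=q depends on [3:q]
#5=q depends on [4:q]
#6=r depends on [5:q]
#7=q depends on [6:r]
#8=r depends on [7:q]
#9=r depends on [8:r]
#10=q depends on [9:r]
sources: [0:t, 1:r]
N(rest) = Σ N(rest − s) over sources s of rest; N(one piece) = 1:
  size 1 → [0]=1  [10]=1
  size 2 → [0,10]=2  [9,10]=1
  size 3 → [0,9,10]=3  [8,9,10]=1
  size 4 → [0,8,9,10]=4  [7,8,9,10]=1
  size 5 → [0,7,8,9,10]=5  [6,7,8,9,10]=1
  size 6 → [0,6,7,8,9,10]=6  [5,6,7,8,9,10]=1
  size 7 → [0,5,6,7,8,9,10]=7  [4,5,6,7,8,9,10]=1
  size 8 → [0,4,5,6,7,8,9,10]=8  [3,4,5,6,7,8,9,10]=1
  size 9 → [0,3,4,5,6,7,8,9,10]=9  [2,3,4,5,6,7,8,9,10]=1
  first=0(t) contributes 1
  first=1(r) contributes 10
|[w]| = 11

11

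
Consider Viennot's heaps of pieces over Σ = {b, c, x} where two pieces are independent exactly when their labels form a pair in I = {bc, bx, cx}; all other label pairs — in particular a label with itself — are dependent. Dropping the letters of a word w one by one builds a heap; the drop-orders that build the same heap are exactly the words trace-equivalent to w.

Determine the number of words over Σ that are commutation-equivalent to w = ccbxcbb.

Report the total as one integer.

piece 0:c — minimal
piece 1:c rests on {0:c}
piece 2:b — minimal
piece 3:x — minimal
piece 4:c rests on {1:c}
piece 5:b rests on {2:b}
piece 6:b rests on {5:b}
minimal pieces: {0:c, 2:b, 3:x}
ways to finish when only these pieces remain (= sum over removing one remaining piece with nothing left below it):
  1 left: {3}→1  {4}→1  {6}→1
  2 left: {1,4}→1  {3,4}→2  {3,6}→2  {4,6}→2  {5,6}→1
  3 left: {0,1,4}→1  {1,3,4}→3  {1,4,6}→3  {2,5,6}→1  {3,4,6}→6  {3,5,6}→3  {4,5,6}→3
  4 left: {0,1,3,4}→4  {0,1,4,6}→4  {1,3,4,6}→12  {1,4,5,6}→6  {2,3,5,6}→4  {2,4,5,6}→4  {3,4,5,6}→12
  5 left: {0,1,3,4,6}→20  {0,1,4,5,6}→10  {1,2,4,5,6}→10  {1,3,4,5,6}→30  {2,3,4,5,6}→20
  placing 0:c first → 60 extensions
  placing 2:b first → 60 extensions
  placing 3:x first → 20 extensions
total linear extensions = 140

140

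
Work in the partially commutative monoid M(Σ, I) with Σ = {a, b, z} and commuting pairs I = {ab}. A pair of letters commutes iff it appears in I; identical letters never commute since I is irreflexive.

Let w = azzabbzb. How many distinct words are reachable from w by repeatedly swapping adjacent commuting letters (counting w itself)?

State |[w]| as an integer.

0(a) covers ∅
1(z) covers 0:a
2(z) covers 1:z
3(a) covers 2:z
4(b) covers 2:z
5(b) covers 4:b
6(z) covers 3:a, 5:b
7(b) covers 6:z
floor of heap: 0:a
completions by unplaced set U, small U first (add the entries for U minus each lowest piece of U):
  |U|=1: {7}:1
  |U|=2: {6,7}:1
  |U|=3: {3,6,7}:1  {5,6,7}:1
  |U|=4: {3,5,6,7}:2  {4,5,6,7}:1
  |U|=5: {3,4,5,6,7}:3
  |U|=6: {2,3,4,5,6,7}:3
  start at 0(a): 3

3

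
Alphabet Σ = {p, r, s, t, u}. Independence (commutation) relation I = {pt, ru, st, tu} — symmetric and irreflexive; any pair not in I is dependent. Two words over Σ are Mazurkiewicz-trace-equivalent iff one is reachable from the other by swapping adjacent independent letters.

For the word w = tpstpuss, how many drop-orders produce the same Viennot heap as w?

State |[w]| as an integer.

drop 0:t onto floor
drop 1:p onto floor
drop 2:s onto {1:p}
drop 3:t onto {0:t}
drop 4:p onto {2:s}
drop 5:u onto {4:p}
drop 6:s onto {5:u}
drop 7:s onto {6:s}
ground layer = {0:t, 1:p}
drop-orders for the pieces not yet dropped (sum over which currently-grounded one goes next):
  1 to go: {3} 1  {7} 1
  2 to go: {0,3} 1  {3,7} 2  {6,7} 1
  3 to go: {0,3,7} 3  {3,6,7} 3  {5,6,7} 1
  4 to go: {0,3,6,7} 6  {3,5,6,7} 4  {4,5,6,7} 1
  5 to go: {0,3,5,6,7} 10  {2,4,5,6,7} 1  {3,4,5,6,7} 5
  6 to go: {0,3,4,5,6,7} 15  {1,2,4,5,6,7} 1  {2,3,4,5,6,7} 6
  if 0:t drops first: 7 orders
  if 1:p drops first: 21 orders
heap linearizations: 28

28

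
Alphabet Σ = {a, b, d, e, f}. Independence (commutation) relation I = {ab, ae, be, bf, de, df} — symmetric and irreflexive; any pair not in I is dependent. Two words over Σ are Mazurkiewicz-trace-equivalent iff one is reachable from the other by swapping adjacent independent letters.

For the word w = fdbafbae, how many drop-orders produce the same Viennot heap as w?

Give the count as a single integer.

72

0(f) covers ∅
1(d) covers ∅
2(b) covers 1:d
3(a) covers 0:f, 1:d
4(f) covers 3:a
5(b) covers 2:b
6(a) covers 4:f
7(e) covers 4:f
floor of heap: 0:f, 1:d
completions by unplaced set U, small U first (add the entries for U minus each lowest piece of U):
  |U|=1: {5}:1  {6}:1  {7}:1
  |U|=2: {2,5}:1  {5,6}:2  {5,7}:2  {6,7}:2
  |U|=3: {2,5,6}:3  {2,5,7}:3  {4,6,7}:2  {5,6,7}:6
  |U|=4: {2,5,6,7}:12  {3,4,6,7}:2  {4,5,6,7}:8
  |U|=5: {0,3,4,6,7}:2  {2,4,5,6,7}:20  {3,4,5,6,7}:10
  |U|=6: {0,3,4,5,6,7}:12  {2,3,4,5,6,7}:30
  start at 0(f): 30
  start at 1(d): 42
sum over floor = 72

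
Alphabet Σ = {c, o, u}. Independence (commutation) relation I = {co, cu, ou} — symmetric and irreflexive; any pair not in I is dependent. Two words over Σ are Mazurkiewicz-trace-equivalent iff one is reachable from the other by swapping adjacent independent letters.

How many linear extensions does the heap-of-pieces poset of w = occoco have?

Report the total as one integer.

0(o) covers ∅
1(c) covers ∅
2(c) covers 1:c
3(o) covers 0:o
4(c) covers 2:c
5(o) covers 3:o
floor of heap: 0:o, 1:c
completions by unplaced set U, small U first (add the entries for U minus each lowest piece of U):
  |U|=1: {4}:1  {5}:1
  |U|=2: {2,4}:1  {3,5}:1  {4,5}:2
  |U|=3: {0,3,5}:1  {1,2,4}:1  {2,4,5}:3  {3,4,5}:3
  |U|=4: {0,3,4,5}:4  {1,2,4,5}:4  {2,3,4,5}:6
  start at 0(o): 10
  start at 1(c): 10
sum over floor = 20

20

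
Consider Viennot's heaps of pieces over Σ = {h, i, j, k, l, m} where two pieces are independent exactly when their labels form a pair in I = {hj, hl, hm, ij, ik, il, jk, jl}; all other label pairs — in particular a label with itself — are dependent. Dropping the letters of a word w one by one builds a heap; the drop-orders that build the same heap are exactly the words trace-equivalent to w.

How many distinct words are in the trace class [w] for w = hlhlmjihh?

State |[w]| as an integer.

45

drop 0:h onto floor
drop 1:l onto floor
drop 2:h onto {0:h}
drop 3:l onto {1:l}
drop 4:m onto {3:l}
drop 5:j onto {4:m}
drop 6:i onto {2:h, 4:m}
drop 7:h onto {6:i}
drop 8:h onto {7:h}
ground layer = {0:h, 1:l}
drop-orders for the pieces not yet dropped (sum over which currently-grounded one goes next):
  1 to go: {5} 1  {8} 1
  2 to go: {5,8} 2  {7,8} 1
  3 to go: {5,7,8} 3  {6,7,8} 1
  4 to go: {2,6,7,8} 1  {5,6,7,8} 4
  5 to go: {0,2,6,7,8} 1  {2,5,6,7,8} 5  {4,5,6,7,8} 4
  6 to go: {0,2,5,6,7,8} 6  {2,4,5,6,7,8} 9  {3,4,5,6,7,8} 4
  7 to go: {0,2,4,5,6,7,8} 15  {1,3,4,5,6,7,8} 4  {2,3,4,5,6,7,8} 13
  if 0:h drops first: 17 orders
  if 1:l drops first: 28 orders
heap linearizations: 45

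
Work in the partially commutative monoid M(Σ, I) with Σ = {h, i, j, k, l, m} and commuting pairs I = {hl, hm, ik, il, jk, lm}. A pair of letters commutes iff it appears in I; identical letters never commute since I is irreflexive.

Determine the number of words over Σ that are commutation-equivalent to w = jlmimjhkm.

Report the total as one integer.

4

drop 0:j onto floor
drop 1:l onto {0:j}
drop 2:m onto {0:j}
drop 3:i onto {2:m}
drop 4:m onto {3:i}
drop 5:j onto {1:l, 4:m}
drop 6:h onto {5:j}
drop 7:k onto {6:h}
drop 8:m onto {7:k}
ground layer = {0:j}
drop-orders for the pieces not yet dropped (sum over which currently-grounded one goes next):
  1 to go: {8} 1
  2 to go: {7,8} 1
  3 to go: {6,7,8} 1
  4 to go: {5,6,7,8} 1
  5 to go: {1,5,6,7,8} 1  {4,5,6,7,8} 1
  6 to go: {1,4,5,6,7,8} 2  {3,4,5,6,7,8} 1
  7 to go: {1,3,4,5,6,7,8} 3  {2,3,4,5,6,7,8} 1
  if 0:j drops first: 4 orders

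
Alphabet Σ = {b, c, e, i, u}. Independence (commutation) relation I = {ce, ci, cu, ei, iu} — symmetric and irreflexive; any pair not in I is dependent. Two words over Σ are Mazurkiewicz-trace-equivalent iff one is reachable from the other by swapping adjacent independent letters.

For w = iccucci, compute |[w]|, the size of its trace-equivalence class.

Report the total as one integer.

105

0(i) covers ∅
1(c) covers ∅
2(c) covers 1:c
3(u) covers ∅
4(c) covers 2:c
5(c) covers 4:c
6(i) covers 0:i
floor of heap: 0:i, 1:c, 3:u
completions by unplaced set U, small U first (add the entries for U minus each lowest piece of U):
  |U|=1: {3}:1  {5}:1  {6}:1
  |U|=2: {0,6}:1  {3,5}:2  {3,6}:2  {4,5}:1  {5,6}:2
  |U|=3: {0,3,6}:3  {0,5,6}:3  {2,4,5}:1  {3,4,5}:3  {3,5,6}:6  {4,5,6}:3
  |U|=4: {0,3,5,6}:12  {0,4,5,6}:6  {1,2,4,5}:1  {2,3,4,5}:4  {2,4,5,6}:4  {3,4,5,6}:12
  |U|=5: {0,2,4,5,6}:10  {0,3,4,5,6}:30  {1,2,3,4,5}:5  {1,2,4,5,6}:5  {2,3,4,5,6}:20
  start at 0(i): 30
  start at 1(c): 60
  start at 3(u): 15
sum over floor = 105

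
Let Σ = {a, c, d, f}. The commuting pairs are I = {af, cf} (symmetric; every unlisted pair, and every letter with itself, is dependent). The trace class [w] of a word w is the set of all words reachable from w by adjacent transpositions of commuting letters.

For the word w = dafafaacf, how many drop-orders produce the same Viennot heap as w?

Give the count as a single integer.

56

piece 0:d — minimal
piece 1:a rests on {0:d}
piece 2:f rests on {0:d}
piece 3:a rests on {1:a}
piece 4:f rests on {2:f}
piece 5:a rests on {3:a}
piece 6:a rests on {5:a}
piece 7:c rests on {6:a}
piece 8:f rests on {4:f}
minimal pieces: {0:d}
ways to finish when only these pieces remain (= sum over removing one remaining piece with nothing left below it):
  1 left: {7}→1  {8}→1
  2 left: {4,8}→1  {6,7}→1  {7,8}→2
  3 left: {2,4,8}→1  {4,7,8}→3  {5,6,7}→1  {6,7,8}→3
  4 left: {2,4,7,8}→4  {3,5,6,7}→1  {4,6,7,8}→6  {5,6,7,8}→4
  5 left: {1,3,5,6,7}→1  {2,4,6,7,8}→10  {3,5,6,7,8}→5  {4,5,6,7,8}→10
  6 left: {1,3,5,6,7,8}→6  {2,4,5,6,7,8}→20  {3,4,5,6,7,8}→15
  7 left: {1,3,4,5,6,7,8}→21  {2,3,4,5,6,7,8}→35
  placing 0:d first → 56 extensions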